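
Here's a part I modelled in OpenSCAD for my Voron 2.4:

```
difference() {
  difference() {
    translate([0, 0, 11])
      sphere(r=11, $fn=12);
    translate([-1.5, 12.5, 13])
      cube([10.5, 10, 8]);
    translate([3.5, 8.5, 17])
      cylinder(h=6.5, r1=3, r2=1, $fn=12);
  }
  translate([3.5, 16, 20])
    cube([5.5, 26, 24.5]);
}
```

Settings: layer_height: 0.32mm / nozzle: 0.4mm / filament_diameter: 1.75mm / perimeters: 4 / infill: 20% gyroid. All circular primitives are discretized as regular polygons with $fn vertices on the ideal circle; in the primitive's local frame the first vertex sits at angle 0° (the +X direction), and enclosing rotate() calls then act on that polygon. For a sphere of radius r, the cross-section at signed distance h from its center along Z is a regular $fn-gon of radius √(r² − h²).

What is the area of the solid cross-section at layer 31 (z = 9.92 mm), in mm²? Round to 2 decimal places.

At z = 9.92 mm: the r=11 sphere slices to a regular 12-gon of circumradius 10.947 (√(r²−h²) with h=1.08 from center) (area = (12/2)·10.947²·sin(360°/12) = 359.50 mm²); the cube at (-1.5, 12.5) is not intersected at this z (z outside [13, 21]); the cone at (3.5, 8.5) is absent (z outside [17, 23.5]); After the difference (first − rest): none of the subtracted shapes is present at this height, so the r=11 sphere is unchanged — area = 359.50 mm²; the cube at (3.5, 16) does not reach this height (z outside [20, 44.5]); Taking the first minus the rest: none of the subtracted shapes is present at this height, so the result so far is unchanged — area = 359.50 mm². Overall, the cross-section is a single solid region. Net area = 359.50 mm².

359.50 mm²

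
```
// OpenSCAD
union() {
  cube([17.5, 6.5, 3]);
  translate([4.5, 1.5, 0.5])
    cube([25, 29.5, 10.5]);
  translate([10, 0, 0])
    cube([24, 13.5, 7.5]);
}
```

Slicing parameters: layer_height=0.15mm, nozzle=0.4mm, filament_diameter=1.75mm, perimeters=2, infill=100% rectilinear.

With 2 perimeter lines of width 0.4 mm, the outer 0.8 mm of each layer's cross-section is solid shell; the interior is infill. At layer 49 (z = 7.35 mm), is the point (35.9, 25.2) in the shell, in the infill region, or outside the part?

outside

At z = 7.35 mm: the cube is not intersected at this z (z outside [0, 3]); the cube at (4.5, 1.5) (footprint 25×29.5) is included at this height; the cube at (10, 0) is present — its section is the full 24×13.5 rectangle; Taking the union: the regions partially overlap (shared area 234.00 mm²), so overlapping operands fuse into one piece — 1 connected region. Overall, the cross-section is a single solid region. The nearest boundary edge runs (29.50, 31.00)→(29.50, 13.50); distance from the point to it = 6.40 mm. The point is not inside any of the regions above, so it lies outside the cross-section (6.40 mm from the nearest boundary).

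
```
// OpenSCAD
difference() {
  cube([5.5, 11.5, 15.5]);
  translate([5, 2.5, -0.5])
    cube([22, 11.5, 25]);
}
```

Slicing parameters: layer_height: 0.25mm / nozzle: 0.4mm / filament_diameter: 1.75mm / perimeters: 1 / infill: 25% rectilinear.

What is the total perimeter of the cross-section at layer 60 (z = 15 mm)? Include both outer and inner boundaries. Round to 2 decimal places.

At z = 15 mm: the cube is present — its section is the full 5.5×11.5 rectangle (perimeter 34.00 mm); the cube at (5, 2.5) is present — its section is the full 22×11.5 rectangle (perimeter 67.00 mm); After the difference (first − rest): starting from the 5.5×11.5 cube, the 22×11.5 cube at (5, 2.5) partially overlaps it — only the 4.50 mm² overlap (of its 253.00 mm²) is removed, clipping the outline — boundary = 34.00 mm. Overall, the cross-section is a single solid region. Total boundary length (outer) = 34.00 mm.

34.00 mm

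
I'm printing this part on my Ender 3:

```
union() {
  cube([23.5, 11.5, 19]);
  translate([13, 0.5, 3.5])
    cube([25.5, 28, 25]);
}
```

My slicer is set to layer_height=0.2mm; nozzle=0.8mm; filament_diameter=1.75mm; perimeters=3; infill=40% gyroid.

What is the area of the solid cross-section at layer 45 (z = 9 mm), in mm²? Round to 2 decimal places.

At z = 9 mm: the cube (footprint 23.5×11.5) is included at this height (area 270.25 mm²); the 25.5×28 cube at (13, 0.5) contributes its full rectangle (area 714.00 mm²); Merging all regions: the regions partially overlap — summed areas 984.25 mm² minus the doubly-counted overlap 115.50 mm² gives 868.75 mm² — area = 868.75 mm². Overall, the cross-section is a single solid region. Net area = 868.75 mm².

868.75 mm²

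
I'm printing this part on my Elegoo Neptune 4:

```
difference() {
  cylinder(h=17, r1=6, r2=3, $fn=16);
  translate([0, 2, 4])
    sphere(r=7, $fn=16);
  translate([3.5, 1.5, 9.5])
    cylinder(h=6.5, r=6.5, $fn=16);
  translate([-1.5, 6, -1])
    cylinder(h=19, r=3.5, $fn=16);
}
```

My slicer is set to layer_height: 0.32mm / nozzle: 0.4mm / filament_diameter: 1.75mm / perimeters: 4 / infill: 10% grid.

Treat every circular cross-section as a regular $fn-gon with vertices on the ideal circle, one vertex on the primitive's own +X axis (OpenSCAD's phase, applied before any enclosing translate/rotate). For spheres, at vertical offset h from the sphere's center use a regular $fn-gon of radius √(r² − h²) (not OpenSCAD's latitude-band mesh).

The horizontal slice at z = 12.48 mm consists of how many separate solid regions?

1

At z = 12.48 mm: the cone (r1=6→r2=3) has section circumradius 3.798 here — a regular 16-gon; the sphere at (0, 2) is absent (|z−center|=8.480 > r=7); the cylinder at (3.5, 1.5): section is a regular 16-gon, circumradius r=6.5; the cylinder at (-1.5, 6): section is a regular 16-gon, circumradius r=3.5; Subtracting the remaining from the first: starting from the cone, the r=6.5 cylinder at (3.5, 1.5) partially overlaps it — only the 38.44 mm² overlap (of its 129.35 mm²) is removed, clipping the outline; the r=3.5 cylinder at (-1.5, 6) misses the remaining region (no effect) — 1 connected region. The result has 1 disconnected region.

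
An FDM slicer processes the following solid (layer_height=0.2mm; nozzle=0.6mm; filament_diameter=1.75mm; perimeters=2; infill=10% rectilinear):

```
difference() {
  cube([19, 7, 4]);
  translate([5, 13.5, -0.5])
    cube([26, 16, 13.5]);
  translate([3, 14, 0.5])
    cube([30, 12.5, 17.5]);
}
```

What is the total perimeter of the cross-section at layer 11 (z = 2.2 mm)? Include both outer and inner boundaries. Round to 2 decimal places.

52.00 mm

At z = 2.2 mm: the 19×7 cube contributes its full rectangle (perimeter 52.00 mm); the cube at (5, 13.5) (footprint 26×16) is included at this height (perimeter 84.00 mm); the cube at (3, 14) (footprint 30×12.5) is included at this height (perimeter 85.00 mm); Taking the first minus the rest: starting from the 19×7 cube, the 26×16 cube at (5, 13.5) misses the remaining region (no effect); the 30×12.5 cube at (3, 14) misses the remaining region (no effect) — boundary = 52.00 mm. Overall, the cross-section is a single solid region. Total boundary length (outer) = 52.00 mm.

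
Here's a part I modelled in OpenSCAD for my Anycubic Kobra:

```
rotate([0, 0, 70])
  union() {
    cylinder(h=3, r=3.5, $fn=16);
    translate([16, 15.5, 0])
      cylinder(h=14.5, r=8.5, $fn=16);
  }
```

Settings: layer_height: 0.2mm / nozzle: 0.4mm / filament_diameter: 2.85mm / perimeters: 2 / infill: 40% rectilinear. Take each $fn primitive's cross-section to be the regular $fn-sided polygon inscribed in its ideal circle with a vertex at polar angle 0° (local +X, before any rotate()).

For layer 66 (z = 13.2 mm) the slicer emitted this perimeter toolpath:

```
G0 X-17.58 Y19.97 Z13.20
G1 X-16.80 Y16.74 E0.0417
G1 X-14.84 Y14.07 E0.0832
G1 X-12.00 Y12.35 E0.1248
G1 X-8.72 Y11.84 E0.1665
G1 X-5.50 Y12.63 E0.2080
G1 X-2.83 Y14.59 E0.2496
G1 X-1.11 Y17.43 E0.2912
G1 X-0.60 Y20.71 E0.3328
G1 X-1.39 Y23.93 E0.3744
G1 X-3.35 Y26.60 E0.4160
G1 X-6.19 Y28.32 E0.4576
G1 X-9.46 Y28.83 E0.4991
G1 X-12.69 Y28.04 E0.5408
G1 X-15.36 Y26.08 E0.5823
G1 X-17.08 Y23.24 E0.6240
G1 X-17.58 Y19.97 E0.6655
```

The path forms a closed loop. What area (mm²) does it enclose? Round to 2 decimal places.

Apply the shoelace formula to the sequence of (X, Y) vertices; enclosed area = 221.19 mm².

221.19 mm²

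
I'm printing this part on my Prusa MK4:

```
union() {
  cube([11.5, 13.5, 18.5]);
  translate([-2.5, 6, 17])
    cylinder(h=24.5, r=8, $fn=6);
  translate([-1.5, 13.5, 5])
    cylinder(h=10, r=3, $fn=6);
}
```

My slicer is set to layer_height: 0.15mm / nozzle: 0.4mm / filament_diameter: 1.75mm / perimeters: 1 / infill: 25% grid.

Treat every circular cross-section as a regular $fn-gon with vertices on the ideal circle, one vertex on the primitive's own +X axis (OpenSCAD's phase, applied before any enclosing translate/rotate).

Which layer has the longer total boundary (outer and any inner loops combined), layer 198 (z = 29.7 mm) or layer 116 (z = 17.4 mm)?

layer 116 (z = 17.4 mm)

Layer 198 (z = 29.7): the cube does not reach this height (z outside [0, 18.5]); the r=8 cylinder at (-2.5, 6) contributes a regular 6-gon of circumradius 8 (perimeter = 2·6·8.000·sin(180°/6) = 48.00 mm); the cylinder at (-1.5, 13.5) does not reach this height (z outside [5, 15]); Combining (union): only the r=8 cylinder at (-2.5, 6) is present, so the union is just that shape — boundary = 48.00 mm. So its perimeter = 48.00 mm. Layer 116 (z = 17.4): the cube (footprint 11.5×13.5) is included at this height (perimeter 50.00 mm); the r=8 cylinder at (-2.5, 6) gives a regular 6-gon of circumradius 8 (constant along its height) (perimeter = 2·6·8.000·sin(180°/6) = 48.00 mm); the cylinder at (-1.5, 13.5) does not reach this height (z outside [5, 15]); Combining (union): the regions partially overlap (shared area 46.86 mm²), so the edge portions inside another operand are dropped and the merged outline is re-measured after clipping — boundary = 66.61 mm. So its perimeter = 66.61 mm. Layer 116 is larger (66.61 vs 48.00 mm).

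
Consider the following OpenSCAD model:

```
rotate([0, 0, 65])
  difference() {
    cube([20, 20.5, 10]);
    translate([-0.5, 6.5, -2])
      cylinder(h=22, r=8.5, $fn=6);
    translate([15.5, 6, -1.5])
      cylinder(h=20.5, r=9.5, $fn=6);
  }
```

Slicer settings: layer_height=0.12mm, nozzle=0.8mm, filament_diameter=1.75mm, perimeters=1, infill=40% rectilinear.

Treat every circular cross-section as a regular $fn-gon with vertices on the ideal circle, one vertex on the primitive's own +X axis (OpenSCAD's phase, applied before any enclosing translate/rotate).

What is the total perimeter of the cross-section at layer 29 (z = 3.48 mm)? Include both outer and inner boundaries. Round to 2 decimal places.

At z = 3.48 mm: the cube is present — its section is the full 20×20.5 rectangle (perimeter 81.00 mm); the cylinder at (-0.5, 6.5): section is a regular 6-gon, circumradius r=8.5 (perimeter = 2·6·8.500·sin(180°/6) = 51.00 mm); the cylinder at (15.5, 6): section is a regular 6-gon, circumradius r=9.5 (perimeter = 2·6·9.500·sin(180°/6) = 57.00 mm); Taking the first minus the rest: starting from the 20×20.5 cube, the r=8.5 cylinder at (-0.5, 6.5) partially overlaps it — only the 83.05 mm² overlap (of its 187.71 mm²) is removed, clipping the outline; the r=9.5 cylinder at (15.5, 6) partially overlaps it — only the 165.86 mm² overlap (of its 234.48 mm²) is removed, clipping the outline — boundary = 75.56 mm; (rotated 65° about Z; rotation is an isometry so areas/perimeters/island counts are preserved). Overall, the cross-section has 2 separate islands. Total boundary length (outer) = 75.56 mm.

75.56 mm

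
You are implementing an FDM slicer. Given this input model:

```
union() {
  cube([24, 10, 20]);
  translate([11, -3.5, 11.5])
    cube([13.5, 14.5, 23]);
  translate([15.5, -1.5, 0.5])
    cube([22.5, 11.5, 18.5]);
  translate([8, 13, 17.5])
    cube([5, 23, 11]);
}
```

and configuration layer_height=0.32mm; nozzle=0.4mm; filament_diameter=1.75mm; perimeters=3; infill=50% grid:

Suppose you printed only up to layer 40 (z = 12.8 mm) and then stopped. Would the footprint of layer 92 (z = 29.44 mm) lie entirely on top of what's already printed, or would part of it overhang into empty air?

Compare the two slices. At z = 12.8: the 24×10 cube contributes its full rectangle (area 240.00 mm²); the 13.5×14.5 cube at (11, -3.5) contributes its full rectangle (area 195.75 mm²); the cube at (15.5, -1.5) is present — its section is the full 22.5×11.5 rectangle (area 258.75 mm²); the cube at (8, 13) is not intersected at this z (z outside [17.5, 28.5]); Combining (union): the regions partially overlap — summed areas 694.50 mm² minus the doubly-counted overlap 233.50 mm² gives 461.00 mm² — area = 461.00 mm². At z = 29.44: the cube is not intersected at this z (z outside [0, 20]); the cube at (11, -3.5) (footprint 13.5×14.5) is included at this height (area 195.75 mm²); the cube at (15.5, -1.5) does not reach this height (z outside [0.5, 19]); the cube at (8, 13) does not reach this height (z outside [17.5, 28.5]); Merging all regions: only the 13.5×14.5 cube at (11, -3.5) is present, so the union is just that shape — area = 195.75 mm². Checking containment: the cross-section at z = 29.44 is a subset of the cross-section at z = 12.8.

entirely on top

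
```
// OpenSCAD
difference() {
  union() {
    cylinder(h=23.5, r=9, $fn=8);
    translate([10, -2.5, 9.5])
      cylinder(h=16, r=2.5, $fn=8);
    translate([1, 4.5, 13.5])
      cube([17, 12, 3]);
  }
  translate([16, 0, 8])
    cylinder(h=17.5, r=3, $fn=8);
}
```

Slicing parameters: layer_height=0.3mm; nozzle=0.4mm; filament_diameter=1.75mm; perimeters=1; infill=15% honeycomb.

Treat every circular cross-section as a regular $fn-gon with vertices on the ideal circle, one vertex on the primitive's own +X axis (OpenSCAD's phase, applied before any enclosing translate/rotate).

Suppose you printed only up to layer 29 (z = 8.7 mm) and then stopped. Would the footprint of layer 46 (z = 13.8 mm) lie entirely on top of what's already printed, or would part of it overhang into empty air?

Compare the two slices. At z = 8.7: the r=9 cylinder gives a regular 8-gon of circumradius 9 (constant along its height) (area = (8/2)·9.000²·sin(360°/8) = 229.10 mm²); the cylinder at (10, -2.5) is not intersected at this z (z outside [9.5, 25.5]); the cube at (1, 4.5) is not intersected at this z (z outside [13.5, 16.5]); Taking the union: only the r=9 cylinder is present, so the union is just that shape — area = 229.10 mm²; the r=3 cylinder at (16, 0) contributes a regular 8-gon of circumradius 3 (area = (8/2)·3.000²·sin(360°/8) = 25.46 mm²); Subtracting the remaining from the first: starting from that combined region (229.10 mm²), the r=3 cylinder at (16, 0) misses the remaining region (no effect) — area = 229.10 mm². At z = 13.8: the r=9 cylinder contributes a regular 8-gon of circumradius 9 (area = (8/2)·9.000²·sin(360°/8) = 229.10 mm²); the r=2.5 cylinder at (10, -2.5) gives a regular 8-gon of circumradius 2.5 (constant along its height) (area = (8/2)·2.500²·sin(360°/8) = 17.68 mm²); the cube at (1, 4.5) is present — its section is the full 17×12 rectangle (area 204.00 mm²); Combining (union): the regions partially overlap — summed areas 450.78 mm² minus the doubly-counted overlap 17.68 mm² gives 433.10 mm² — area = 433.10 mm²; the r=3 cylinder at (16, 0) gives a regular 8-gon of circumradius 3 (constant along its height) (area = (8/2)·3.000²·sin(360°/8) = 25.46 mm²); Taking the first minus the rest: starting from that combined region (433.10 mm²), the r=3 cylinder at (16, 0) misses the remaining region (no effect) — area = 433.10 mm². Checking containment: at z = 13.8 the cross-section extends beyond the z = 8.7 cross-section by about 204.00 mm².

part overhangs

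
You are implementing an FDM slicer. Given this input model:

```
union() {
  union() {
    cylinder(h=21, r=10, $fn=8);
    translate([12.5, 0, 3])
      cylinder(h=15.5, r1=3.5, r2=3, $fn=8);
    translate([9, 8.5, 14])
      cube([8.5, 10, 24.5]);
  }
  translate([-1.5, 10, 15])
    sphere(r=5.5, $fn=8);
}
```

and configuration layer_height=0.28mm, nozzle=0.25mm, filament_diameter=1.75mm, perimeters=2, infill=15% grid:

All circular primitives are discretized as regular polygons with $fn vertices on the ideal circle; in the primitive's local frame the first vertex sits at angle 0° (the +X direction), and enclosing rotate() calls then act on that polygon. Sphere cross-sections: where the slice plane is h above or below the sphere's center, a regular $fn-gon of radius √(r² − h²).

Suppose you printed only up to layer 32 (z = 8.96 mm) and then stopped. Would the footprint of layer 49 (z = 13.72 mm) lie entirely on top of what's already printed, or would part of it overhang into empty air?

Compare the two slices. At z = 8.96: the r=10 cylinder gives a regular 8-gon of circumradius 10 (constant along its height) (area = (8/2)·10.000²·sin(360°/8) = 282.84 mm²); the cone at (12.5, 0) contributes a regular 8-gon of circumradius 3.308 (interpolated between r1=3.5 and r2=3 at t=0.385) (area = (8/2)·3.308²·sin(360°/8) = 30.95 mm²); the cube at (9, 8.5) is absent (z outside [14, 38.5]); Combining (union): the regions partially overlap — summed areas 313.79 mm² minus the doubly-counted overlap 0.79 mm² gives 313.00 mm² — area = 313.00 mm²; the sphere at (-1.5, 10) is not intersected at this z (|z−center|=6.040 > r=5.5); Taking the union: only the result so far is present, so the union is just that shape — area = 313.00 mm². At z = 13.72: the cylinder: section is a regular 8-gon, circumradius r=10 (area = (8/2)·10.000²·sin(360°/8) = 282.84 mm²); the cone at (12.5, 0) (r1=3.5→r2=3) has section circumradius 3.154 here — a regular 8-gon (area = (8/2)·3.154²·sin(360°/8) = 28.14 mm²); the cube at (9, 8.5) is not intersected at this z (z outside [14, 38.5]); Combining (union): the regions partially overlap — summed areas 310.98 mm² minus the doubly-counted overlap 0.52 mm² gives 310.47 mm² — area = 310.47 mm²; the r=5.5 sphere at (-1.5, 10) contributes a regular 8-gon of circumradius √(5.5²−1.28²) = 5.349 (area = (8/2)·5.349²·sin(360°/8) = 80.93 mm²); Taking the union: the regions partially overlap — summed areas 391.39 mm² minus the doubly-counted overlap 29.55 mm² gives 361.84 mm² — area = 361.84 mm². Checking containment: at z = 13.72 the cross-section extends beyond the z = 8.96 cross-section by about 51.37 mm².

part overhangs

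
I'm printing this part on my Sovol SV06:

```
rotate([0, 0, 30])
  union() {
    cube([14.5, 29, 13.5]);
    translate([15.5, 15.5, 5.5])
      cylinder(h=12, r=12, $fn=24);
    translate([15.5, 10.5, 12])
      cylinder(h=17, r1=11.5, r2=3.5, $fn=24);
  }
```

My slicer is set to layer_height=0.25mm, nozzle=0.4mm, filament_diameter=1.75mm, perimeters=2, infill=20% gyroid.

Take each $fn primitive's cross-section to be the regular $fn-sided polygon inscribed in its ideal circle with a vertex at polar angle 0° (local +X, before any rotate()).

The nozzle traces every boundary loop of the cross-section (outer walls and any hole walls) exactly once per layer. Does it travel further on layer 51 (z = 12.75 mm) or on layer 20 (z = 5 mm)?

Layer 51 (z = 12.75): the cube is present — its section is the full 14.5×29 rectangle (perimeter 87.00 mm); the cylinder at (15.5, 15.5): section is a regular 24-gon, circumradius r=12 (perimeter = 2·24·12.000·sin(180°/24) = 75.18 mm); the cone at (15.5, 10.5) (r1=11.5→r2=3.5) has section circumradius 11.147 here — a regular 24-gon (perimeter = 2·24·11.147·sin(180°/24) = 69.84 mm); Combining (union): the regions partially overlap (shared area 538.08 mm²), so the edge portions inside another operand are dropped and the merged outline is re-measured after clipping — boundary = 103.11 mm; (whole slice rotated 30° about Z — lengths, areas and connectivity unchanged). So its perimeter = 103.11 mm. Layer 20 (z = 5): the cube is present — its section is the full 14.5×29 rectangle (perimeter 87.00 mm); the cylinder at (15.5, 15.5) does not reach this height (z outside [5.5, 17.5]); the cone at (15.5, 10.5) is absent (z outside [12, 29]); Taking the union: only the 14.5×29 cube is present, so the union is just that shape — boundary = 87.00 mm; (whole slice rotated 30° about Z — lengths, areas and connectivity unchanged). So its perimeter = 87.00 mm. Layer 51 is larger (103.11 vs 87.00 mm).

layer 51 (z = 12.75 mm)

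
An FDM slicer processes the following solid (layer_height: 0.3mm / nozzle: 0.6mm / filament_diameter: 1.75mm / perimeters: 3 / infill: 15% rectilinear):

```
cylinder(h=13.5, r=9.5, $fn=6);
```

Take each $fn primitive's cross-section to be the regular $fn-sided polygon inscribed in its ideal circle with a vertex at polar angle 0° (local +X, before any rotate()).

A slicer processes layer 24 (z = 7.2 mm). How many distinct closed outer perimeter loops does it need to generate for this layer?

1

At z = 7.2 mm: the r=9.5 cylinder gives a regular 6-gon of circumradius 9.5 (constant along its height). The result has 1 disconnected region.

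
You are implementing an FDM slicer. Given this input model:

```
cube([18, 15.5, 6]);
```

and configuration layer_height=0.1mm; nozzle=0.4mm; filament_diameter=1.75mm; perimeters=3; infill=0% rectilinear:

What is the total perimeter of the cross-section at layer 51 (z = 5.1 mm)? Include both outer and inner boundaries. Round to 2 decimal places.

67.00 mm

At z = 5.1 mm: the cube (footprint 18×15.5) is included at this height (perimeter 67.00 mm). Overall, the cross-section is a single solid region. Total boundary length (outer) = 67.00 mm.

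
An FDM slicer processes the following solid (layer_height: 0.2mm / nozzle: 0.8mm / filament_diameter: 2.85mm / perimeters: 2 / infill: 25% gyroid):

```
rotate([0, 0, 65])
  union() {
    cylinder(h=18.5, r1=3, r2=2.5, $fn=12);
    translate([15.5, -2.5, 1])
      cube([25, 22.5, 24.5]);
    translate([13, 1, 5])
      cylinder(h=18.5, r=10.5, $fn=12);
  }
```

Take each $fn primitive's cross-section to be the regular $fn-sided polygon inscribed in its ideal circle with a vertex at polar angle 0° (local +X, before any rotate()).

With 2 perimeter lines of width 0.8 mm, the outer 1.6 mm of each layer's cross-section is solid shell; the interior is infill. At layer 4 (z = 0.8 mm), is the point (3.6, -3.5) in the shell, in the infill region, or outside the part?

outside

At z = 0.8 mm: the cone contributes a regular 12-gon of circumradius 2.978 (interpolated between r1=3 and r2=2.5 at t=0.043); the cube at (15.5, -2.5) does not reach this height (z outside [1, 25.5]); the cylinder at (13, 1) does not reach this height (z outside [5, 23.5]); Merging all regions: only the cone is present, so the union is just that shape — 1 connected region; (whole slice rotated 65° about Z — lengths, areas and connectivity unchanged). Overall, the cross-section is a single solid region. Undo the 65° rotation: the query point maps to (-1.651, -4.742) in the un-rotated model frame. The nearest boundary edge runs (-1.49, -2.58)→(-0.00, -2.98); distance from the point to it = 2.13 mm. The point is not inside any of the regions above, so it lies outside the cross-section (2.13 mm from the nearest boundary).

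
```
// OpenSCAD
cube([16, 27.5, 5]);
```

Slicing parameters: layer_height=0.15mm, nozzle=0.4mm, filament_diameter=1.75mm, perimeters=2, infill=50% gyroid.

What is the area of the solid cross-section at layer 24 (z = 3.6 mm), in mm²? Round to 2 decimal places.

At z = 3.6 mm: the 16×27.5 cube contributes its full rectangle (area 440.00 mm²). Overall, the cross-section is a single solid region. Net area = 440.00 mm².

440.00 mm²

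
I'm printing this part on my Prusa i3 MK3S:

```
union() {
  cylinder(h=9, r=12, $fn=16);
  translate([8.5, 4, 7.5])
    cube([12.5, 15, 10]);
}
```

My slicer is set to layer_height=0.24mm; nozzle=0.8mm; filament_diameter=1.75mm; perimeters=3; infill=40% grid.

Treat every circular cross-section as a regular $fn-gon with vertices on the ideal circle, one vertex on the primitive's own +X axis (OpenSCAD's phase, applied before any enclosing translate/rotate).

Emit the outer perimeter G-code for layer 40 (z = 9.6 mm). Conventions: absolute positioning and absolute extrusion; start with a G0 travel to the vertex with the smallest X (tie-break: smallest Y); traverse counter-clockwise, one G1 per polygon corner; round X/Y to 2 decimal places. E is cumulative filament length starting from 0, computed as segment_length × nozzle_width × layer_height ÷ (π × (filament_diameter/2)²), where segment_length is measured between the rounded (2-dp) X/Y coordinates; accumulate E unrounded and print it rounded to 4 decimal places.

G0 X8.50 Y4.00 Z9.60
G1 X21.00 Y4.00 E0.9978
G1 X21.00 Y19.00 E2.1952
G1 X8.50 Y19.00 E3.1930
G1 X8.50 Y4.00 E4.3903

At z = 9.6 mm: the cylinder is not intersected at this z (z outside [0, 9]); the cube at (8.5, 4) (footprint 12.5×15) is included at this height; Combining (union): only the 12.5×15 cube at (8.5, 4) is present, so the union is just that shape — 1 connected region. The outline is a single polygon with 4 vertices. Extrusion per mm of travel: 0.8 × 0.24 / (π × 0.875²) = 0.079824. Accumulating E over each segment gives final E = 4.3903.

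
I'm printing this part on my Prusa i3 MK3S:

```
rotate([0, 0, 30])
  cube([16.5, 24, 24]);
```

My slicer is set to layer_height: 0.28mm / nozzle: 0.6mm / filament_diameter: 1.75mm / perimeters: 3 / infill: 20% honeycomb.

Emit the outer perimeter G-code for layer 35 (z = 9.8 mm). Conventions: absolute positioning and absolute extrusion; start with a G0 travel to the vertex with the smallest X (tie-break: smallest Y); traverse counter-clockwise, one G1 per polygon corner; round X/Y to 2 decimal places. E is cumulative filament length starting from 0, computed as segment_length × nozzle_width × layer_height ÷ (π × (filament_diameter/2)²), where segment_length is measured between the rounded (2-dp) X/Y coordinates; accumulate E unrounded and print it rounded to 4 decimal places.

G0 X-12.00 Y20.78 Z9.80
G1 X0.00 Y0.00 E1.6760
G1 X14.29 Y8.25 E2.8285
G1 X2.29 Y29.03 E4.5046
G1 X-12.00 Y20.78 E5.6571

At z = 9.8 mm: the cube is present — its section is the full 16.5×24 rectangle; (whole slice rotated 30° about Z — lengths, areas and connectivity unchanged). The outline is a single polygon with 4 vertices. Extrusion per mm of travel: 0.6 × 0.28 / (π × 0.875²) = 0.069846. Accumulating E over each segment gives final E = 5.6571.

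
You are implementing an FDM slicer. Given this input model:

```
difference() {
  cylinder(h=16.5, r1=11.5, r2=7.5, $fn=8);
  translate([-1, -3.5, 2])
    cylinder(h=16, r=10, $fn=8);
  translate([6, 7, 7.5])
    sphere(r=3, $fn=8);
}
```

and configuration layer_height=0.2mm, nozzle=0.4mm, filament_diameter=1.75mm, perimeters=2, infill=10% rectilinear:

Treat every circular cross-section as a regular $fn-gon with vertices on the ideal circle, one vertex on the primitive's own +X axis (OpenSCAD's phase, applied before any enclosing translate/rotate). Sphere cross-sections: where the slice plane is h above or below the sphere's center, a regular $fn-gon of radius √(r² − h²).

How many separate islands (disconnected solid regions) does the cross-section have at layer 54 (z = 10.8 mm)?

1

At z = 10.8 mm: the cone (r1=11.5→r2=7.5) has section circumradius 8.882 here — a regular 8-gon; the r=10 cylinder at (-1, -3.5) gives a regular 8-gon of circumradius 10 (constant along its height); the sphere at (6, 7) is not intersected at this z (|z−center|=3.300 > r=3); Taking the first minus the rest: starting from the cone, the r=10 cylinder at (-1, -3.5) partially overlaps it — only the 184.49 mm² overlap (of its 282.84 mm²) is removed, clipping the outline — 1 connected region. Overall, the cross-section is a single solid region. Island count = 1.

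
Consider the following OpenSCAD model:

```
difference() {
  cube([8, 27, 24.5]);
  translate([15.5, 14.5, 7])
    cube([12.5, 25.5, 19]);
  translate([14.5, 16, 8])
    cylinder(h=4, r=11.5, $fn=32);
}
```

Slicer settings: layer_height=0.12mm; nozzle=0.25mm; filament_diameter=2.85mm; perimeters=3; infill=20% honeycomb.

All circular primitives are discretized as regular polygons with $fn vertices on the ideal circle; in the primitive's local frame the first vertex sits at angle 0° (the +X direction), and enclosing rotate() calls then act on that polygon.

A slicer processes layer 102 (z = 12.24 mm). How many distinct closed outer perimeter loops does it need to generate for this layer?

1

At z = 12.24 mm: the 8×27 cube contributes its full rectangle; the cube at (15.5, 14.5) is present — its section is the full 12.5×25.5 rectangle; the cylinder at (14.5, 16) is absent (z outside [8, 12]); Subtracting the remaining from the first: starting from the 8×27 cube, the 12.5×25.5 cube at (15.5, 14.5) misses the remaining region (no effect) — 1 connected region. The result has 1 disconnected region.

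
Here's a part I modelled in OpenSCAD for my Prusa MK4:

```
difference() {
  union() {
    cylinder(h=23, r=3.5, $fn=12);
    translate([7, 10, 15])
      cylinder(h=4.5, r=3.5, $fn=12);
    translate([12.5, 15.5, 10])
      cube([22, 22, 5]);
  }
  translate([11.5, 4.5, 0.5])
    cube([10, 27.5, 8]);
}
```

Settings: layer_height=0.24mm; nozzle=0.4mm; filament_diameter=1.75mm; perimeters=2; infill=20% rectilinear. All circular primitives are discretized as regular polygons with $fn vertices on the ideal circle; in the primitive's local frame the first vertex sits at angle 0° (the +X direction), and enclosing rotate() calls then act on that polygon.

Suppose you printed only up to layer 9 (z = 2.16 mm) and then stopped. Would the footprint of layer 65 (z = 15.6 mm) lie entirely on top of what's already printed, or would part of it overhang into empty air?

Compare the two slices. At z = 2.16: the r=3.5 cylinder contributes a regular 12-gon of circumradius 3.5 (area = (12/2)·3.500²·sin(360°/12) = 36.75 mm²); the cylinder at (7, 10) does not reach this height (z outside [15, 19.5]); the cube at (12.5, 15.5) is not intersected at this z (z outside [10, 15]); Taking the union: only the r=3.5 cylinder is present, so the union is just that shape — area = 36.75 mm²; the cube at (11.5, 4.5) (footprint 10×27.5) is included at this height (area 275.00 mm²); After the difference (first − rest): starting from that combined region (36.75 mm²), the 10×27.5 cube at (11.5, 4.5) misses the remaining region (no effect) — area = 36.75 mm². At z = 15.6: the cylinder: section is a regular 12-gon, circumradius r=3.5 (area = (12/2)·3.500²·sin(360°/12) = 36.75 mm²); the cylinder at (7, 10): section is a regular 12-gon, circumradius r=3.5 (area = (12/2)·3.500²·sin(360°/12) = 36.75 mm²); the cube at (12.5, 15.5) is not intersected at this z (z outside [10, 15]); Merging all regions: the 2 present regions are separate (no shared area or edge), so areas and boundary lengths simply add and each stays a separate island — area = 73.50 mm²; the cube at (11.5, 4.5) does not reach this height (z outside [0.5, 8.5]); Subtracting the remaining from the first: none of the subtracted shapes is present at this height, so the result so far is unchanged — area = 73.50 mm². Checking containment: at z = 15.6 the cross-section extends beyond the z = 2.16 cross-section by about 36.75 mm².

part overhangs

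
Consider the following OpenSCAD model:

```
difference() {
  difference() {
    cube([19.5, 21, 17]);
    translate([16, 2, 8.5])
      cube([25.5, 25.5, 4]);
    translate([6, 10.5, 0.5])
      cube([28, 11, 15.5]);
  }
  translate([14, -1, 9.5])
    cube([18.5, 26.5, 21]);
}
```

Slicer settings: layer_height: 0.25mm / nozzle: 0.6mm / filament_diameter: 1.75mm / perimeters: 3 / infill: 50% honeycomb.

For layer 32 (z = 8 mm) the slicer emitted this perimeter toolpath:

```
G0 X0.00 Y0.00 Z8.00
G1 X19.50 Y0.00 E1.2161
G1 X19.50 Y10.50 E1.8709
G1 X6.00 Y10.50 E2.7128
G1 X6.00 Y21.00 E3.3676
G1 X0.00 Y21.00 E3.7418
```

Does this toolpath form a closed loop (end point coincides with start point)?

Start point (G0): (0.00, 0.00). End point (last G1): the path does not return to the start — open.

no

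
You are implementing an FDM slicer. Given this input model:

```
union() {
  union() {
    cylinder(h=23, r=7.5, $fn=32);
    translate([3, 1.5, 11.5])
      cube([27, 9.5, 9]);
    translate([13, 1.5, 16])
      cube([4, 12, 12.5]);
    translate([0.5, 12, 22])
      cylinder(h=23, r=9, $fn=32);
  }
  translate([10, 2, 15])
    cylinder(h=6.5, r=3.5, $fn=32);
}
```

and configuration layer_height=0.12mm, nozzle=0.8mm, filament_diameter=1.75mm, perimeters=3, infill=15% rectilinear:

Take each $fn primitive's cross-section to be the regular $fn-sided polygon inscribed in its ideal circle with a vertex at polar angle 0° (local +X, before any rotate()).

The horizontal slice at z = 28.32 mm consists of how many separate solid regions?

At z = 28.32 mm: the cylinder is not intersected at this z (z outside [0, 23]); the cube at (3, 1.5) is not intersected at this z (z outside [11.5, 20.5]); the cube at (13, 1.5) (footprint 4×12) is included at this height; the r=9 cylinder at (0.5, 12) contributes a regular 32-gon of circumradius 9; Combining (union): the 2 present regions are separate (no shared area or edge), so areas and boundary lengths simply add and each stays a separate island — 2 connected regions; the cylinder at (10, 2) is absent (z outside [15, 21.5]); Combining (union): only the result so far is present, so the union is just that shape — 2 connected regions. The result has 2 disconnected regions.

2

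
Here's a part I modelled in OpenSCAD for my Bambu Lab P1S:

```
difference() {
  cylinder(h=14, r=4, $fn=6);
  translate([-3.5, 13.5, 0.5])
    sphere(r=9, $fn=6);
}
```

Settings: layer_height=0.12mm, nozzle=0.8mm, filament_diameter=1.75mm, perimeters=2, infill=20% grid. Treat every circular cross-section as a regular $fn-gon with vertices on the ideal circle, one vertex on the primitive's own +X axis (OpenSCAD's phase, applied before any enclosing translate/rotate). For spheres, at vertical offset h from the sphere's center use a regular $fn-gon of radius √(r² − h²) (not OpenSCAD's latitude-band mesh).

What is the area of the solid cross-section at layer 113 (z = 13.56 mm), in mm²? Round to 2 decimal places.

41.57 mm²

At z = 13.56 mm: the r=4 cylinder gives a regular 6-gon of circumradius 4 (constant along its height) (area = (6/2)·4.000²·sin(360°/6) = 41.57 mm²); the sphere at (-3.5, 13.5) is absent (|z−center|=13.060 > r=9); Taking the first minus the rest: none of the subtracted shapes is present at this height, so the r=4 cylinder is unchanged — area = 41.57 mm². Overall, the cross-section is a single solid region. Net area = 41.57 mm².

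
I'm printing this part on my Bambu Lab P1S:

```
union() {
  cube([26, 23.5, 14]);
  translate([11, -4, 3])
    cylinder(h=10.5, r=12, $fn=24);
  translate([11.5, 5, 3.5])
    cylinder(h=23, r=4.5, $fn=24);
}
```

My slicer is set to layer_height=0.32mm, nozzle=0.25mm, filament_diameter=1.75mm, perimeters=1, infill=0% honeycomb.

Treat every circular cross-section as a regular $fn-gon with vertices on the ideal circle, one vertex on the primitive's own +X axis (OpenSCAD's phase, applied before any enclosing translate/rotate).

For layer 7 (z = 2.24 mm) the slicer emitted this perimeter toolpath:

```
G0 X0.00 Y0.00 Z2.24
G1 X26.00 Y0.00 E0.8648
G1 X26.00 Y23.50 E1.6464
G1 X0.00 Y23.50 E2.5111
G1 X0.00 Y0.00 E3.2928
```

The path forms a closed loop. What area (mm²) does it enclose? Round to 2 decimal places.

Apply the shoelace formula to the sequence of (X, Y) vertices; enclosed area = 611.00 mm².

611.00 mm²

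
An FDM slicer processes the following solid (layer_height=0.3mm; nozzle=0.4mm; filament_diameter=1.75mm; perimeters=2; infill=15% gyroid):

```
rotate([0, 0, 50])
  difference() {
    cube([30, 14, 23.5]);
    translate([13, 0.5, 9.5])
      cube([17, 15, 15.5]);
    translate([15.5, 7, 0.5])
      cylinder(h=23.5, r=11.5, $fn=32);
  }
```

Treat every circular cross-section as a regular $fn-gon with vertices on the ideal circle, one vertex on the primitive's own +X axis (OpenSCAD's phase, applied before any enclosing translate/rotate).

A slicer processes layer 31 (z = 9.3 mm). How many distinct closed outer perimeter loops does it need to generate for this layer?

2

At z = 9.3 mm: the 30×14 cube contributes its full rectangle; the cube at (13, 0.5) does not reach this height (z outside [9.5, 25]); the r=11.5 cylinder at (15.5, 7) gives a regular 32-gon of circumradius 11.5 (constant along its height); Taking the first minus the rest: starting from the 30×14 cube, the r=11.5 cylinder at (15.5, 7) partially overlaps it — only the 299.74 mm² overlap (of its 412.81 mm²) is removed, clipping the outline — 2 connected regions; (rotated 50° about Z; rotation is an isometry so areas/perimeters/island counts are preserved). The result has 2 disconnected regions.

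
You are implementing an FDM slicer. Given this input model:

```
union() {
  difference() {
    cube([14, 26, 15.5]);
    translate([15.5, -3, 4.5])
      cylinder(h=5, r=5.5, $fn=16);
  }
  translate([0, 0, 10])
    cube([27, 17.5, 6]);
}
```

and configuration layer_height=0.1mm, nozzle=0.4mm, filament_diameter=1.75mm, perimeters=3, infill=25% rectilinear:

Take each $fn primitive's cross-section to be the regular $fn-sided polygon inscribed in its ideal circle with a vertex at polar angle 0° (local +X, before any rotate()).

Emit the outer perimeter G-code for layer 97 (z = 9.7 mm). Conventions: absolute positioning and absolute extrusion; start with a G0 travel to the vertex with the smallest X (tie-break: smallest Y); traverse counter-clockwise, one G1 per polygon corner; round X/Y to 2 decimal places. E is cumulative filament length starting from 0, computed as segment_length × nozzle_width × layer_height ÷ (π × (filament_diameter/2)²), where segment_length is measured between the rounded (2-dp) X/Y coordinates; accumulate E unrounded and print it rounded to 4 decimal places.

G0 X0.00 Y0.00 Z9.70
G1 X14.00 Y0.00 E0.2328
G1 X14.00 Y26.00 E0.6652
G1 X0.00 Y26.00 E0.8980
G1 X0.00 Y0.00 E1.3304

At z = 9.7 mm: the cube is present — its section is the full 14×26 rectangle; the cylinder at (15.5, -3) does not reach this height (z outside [4.5, 9.5]); Taking the first minus the rest: none of the subtracted shapes is present at this height, so the 14×26 cube is unchanged — 1 connected region; the cube does not reach this height (z outside [10, 16]); Merging all regions: only that combined region is present, so the union is just that shape — 1 connected region. The outline is a single polygon with 4 vertices. Extrusion per mm of travel: 0.4 × 0.1 / (π × 0.875²) = 0.016630. Accumulating E over each segment gives final E = 1.3304.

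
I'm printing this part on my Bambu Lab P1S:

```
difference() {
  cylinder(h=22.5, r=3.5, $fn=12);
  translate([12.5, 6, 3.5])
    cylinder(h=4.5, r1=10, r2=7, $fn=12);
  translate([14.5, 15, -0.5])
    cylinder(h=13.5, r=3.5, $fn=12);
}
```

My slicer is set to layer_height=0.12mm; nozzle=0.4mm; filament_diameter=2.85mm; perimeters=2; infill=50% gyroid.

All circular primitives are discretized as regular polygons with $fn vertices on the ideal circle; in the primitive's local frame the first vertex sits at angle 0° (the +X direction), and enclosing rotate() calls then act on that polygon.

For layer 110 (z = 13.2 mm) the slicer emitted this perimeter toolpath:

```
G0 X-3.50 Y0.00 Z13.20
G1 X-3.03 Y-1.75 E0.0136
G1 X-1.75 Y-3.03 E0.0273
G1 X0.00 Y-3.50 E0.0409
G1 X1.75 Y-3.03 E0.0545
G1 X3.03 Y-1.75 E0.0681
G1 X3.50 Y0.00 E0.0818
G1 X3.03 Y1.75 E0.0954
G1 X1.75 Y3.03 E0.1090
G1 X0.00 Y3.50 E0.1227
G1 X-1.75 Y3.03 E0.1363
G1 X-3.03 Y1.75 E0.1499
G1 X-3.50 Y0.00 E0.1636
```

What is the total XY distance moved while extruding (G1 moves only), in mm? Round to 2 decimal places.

21.74 mm

Sum the Euclidean lengths of each G1 segment: total = 21.74 mm.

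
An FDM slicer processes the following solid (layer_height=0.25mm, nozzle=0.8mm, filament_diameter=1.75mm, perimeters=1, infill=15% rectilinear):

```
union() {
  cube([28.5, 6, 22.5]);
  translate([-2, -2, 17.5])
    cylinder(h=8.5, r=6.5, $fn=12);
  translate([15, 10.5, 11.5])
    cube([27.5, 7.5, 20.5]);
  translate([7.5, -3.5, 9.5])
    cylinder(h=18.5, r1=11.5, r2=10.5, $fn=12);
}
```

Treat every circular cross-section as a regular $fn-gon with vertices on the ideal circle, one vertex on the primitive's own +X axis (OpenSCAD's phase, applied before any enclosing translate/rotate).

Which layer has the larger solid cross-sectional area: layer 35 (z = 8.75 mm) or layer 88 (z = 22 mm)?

layer 88 (z = 22 mm)

Layer 35 (z = 8.75): the cube is present — its section is the full 28.5×6 rectangle (area 171.00 mm²); the cylinder at (-2, -2) is not intersected at this z (z outside [17.5, 26]); the cube at (15, 10.5) is absent (z outside [11.5, 32]); the cone at (7.5, -3.5) does not reach this height (z outside [9.5, 28]); Taking the union: only the 28.5×6 cube is present, so the union is just that shape — area = 171.00 mm². So its area = 171.00 mm². Layer 88 (z = 22): the cube is present — its section is the full 28.5×6 rectangle (area 171.00 mm²); the r=6.5 cylinder at (-2, -2) gives a regular 12-gon of circumradius 6.5 (constant along its height) (area = (12/2)·6.500²·sin(360°/12) = 126.75 mm²); the cube at (15, 10.5) (footprint 27.5×7.5) is included at this height (area 206.25 mm²); the cone at (7.5, -3.5) contributes a regular 12-gon of circumradius 10.824 (interpolated between r1=11.5 and r2=10.5 at t=0.676) (area = (12/2)·10.824²·sin(360°/12) = 351.50 mm²); Combining (union): the regions partially overlap — summed areas 855.50 mm² minus the doubly-counted overlap 157.89 mm² gives 697.61 mm² — area = 697.61 mm². So its area = 697.61 mm². Layer 88 is larger (697.61 vs 171.00 mm²).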